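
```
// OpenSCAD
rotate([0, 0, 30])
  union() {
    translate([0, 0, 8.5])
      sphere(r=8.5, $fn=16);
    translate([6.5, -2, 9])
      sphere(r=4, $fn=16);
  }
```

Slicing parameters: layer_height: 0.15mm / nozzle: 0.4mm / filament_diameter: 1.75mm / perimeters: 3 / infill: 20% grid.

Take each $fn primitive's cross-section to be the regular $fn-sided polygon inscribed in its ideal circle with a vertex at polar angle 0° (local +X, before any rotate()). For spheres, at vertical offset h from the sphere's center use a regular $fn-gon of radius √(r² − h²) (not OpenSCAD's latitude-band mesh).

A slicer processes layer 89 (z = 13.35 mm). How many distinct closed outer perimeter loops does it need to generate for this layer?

1

At z = 13.35 mm: the r=8.5 sphere contributes a regular 16-gon of circumradius √(8.5²−4.85²) = 6.981; the sphere at (6.5, -2) is not intersected at this z (|z−center|=4.350 > r=4); Combining (union): only the r=8.5 sphere is present, so the union is just that shape — 1 connected region; (whole slice rotated 30° about Z — lengths, areas and connectivity unchanged). The result has 1 disconnected region.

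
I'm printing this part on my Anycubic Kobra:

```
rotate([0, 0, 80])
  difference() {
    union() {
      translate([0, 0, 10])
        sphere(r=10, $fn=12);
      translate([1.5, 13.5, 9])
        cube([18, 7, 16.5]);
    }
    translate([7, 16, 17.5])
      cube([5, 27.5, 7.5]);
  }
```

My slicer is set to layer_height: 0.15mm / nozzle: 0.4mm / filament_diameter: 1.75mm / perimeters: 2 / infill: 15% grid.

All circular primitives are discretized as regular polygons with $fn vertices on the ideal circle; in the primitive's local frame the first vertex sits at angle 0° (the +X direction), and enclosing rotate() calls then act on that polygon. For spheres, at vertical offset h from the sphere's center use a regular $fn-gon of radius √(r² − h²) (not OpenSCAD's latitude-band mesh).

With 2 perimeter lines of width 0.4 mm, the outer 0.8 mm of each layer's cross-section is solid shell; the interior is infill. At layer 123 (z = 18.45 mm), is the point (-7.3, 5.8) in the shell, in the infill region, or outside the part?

outside

At z = 18.45 mm: the r=10 sphere contributes a regular 12-gon of circumradius √(10²−8.45²) = 5.348; the 18×7 cube at (1.5, 13.5) contributes its full rectangle; Taking the union: the 2 present regions are separate (no shared area or edge), so areas and boundary lengths simply add and each stays a separate island — 2 connected regions; the cube at (7, 16) is present — its section is the full 5×27.5 rectangle; After the difference (first − rest): starting from that combined region, the 5×27.5 cube at (7, 16) partially overlaps it — only the 22.50 mm² overlap (of its 137.50 mm²) is removed, clipping the outline — 2 connected regions; (rotated 80° about Z; rotation is an isometry so areas/perimeters/island counts are preserved). Overall, the cross-section has 2 separate islands. Undo the 80° rotation: the query point maps to (4.444, 8.196) in the un-rotated model frame. The nearest boundary edge runs (0.00, 5.35)→(2.67, 4.63); distance from the point to it = 3.98 mm. The point is not inside any of the regions above, so it lies outside the cross-section (3.98 mm from the nearest boundary).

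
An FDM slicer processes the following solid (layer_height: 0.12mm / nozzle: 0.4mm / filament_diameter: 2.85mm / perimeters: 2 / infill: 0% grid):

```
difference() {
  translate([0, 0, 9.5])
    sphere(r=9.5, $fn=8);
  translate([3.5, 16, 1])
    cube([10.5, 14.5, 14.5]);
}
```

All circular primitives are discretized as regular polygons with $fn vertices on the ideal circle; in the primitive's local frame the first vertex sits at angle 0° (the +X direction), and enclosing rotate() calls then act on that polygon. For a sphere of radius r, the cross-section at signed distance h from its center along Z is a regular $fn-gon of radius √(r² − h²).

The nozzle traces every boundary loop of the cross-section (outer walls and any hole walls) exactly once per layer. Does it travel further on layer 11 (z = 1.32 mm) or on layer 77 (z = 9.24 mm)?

Layer 11 (z = 1.32): the r=9.5 sphere contributes a regular 8-gon of circumradius √(9.5²−8.18²) = 4.831 (perimeter = 2·8·4.831·sin(180°/8) = 29.58 mm); the cube at (3.5, 16) (footprint 10.5×14.5) is included at this height (perimeter 50.00 mm); Subtracting the remaining from the first: starting from the r=9.5 sphere, the 10.5×14.5 cube at (3.5, 16) misses the remaining region (no effect) — boundary = 29.58 mm. So its perimeter = 29.58 mm. Layer 77 (z = 9.24): the r=9.5 sphere slices to a regular 8-gon of circumradius 9.496 (√(r²−h²) with h=0.26 from center) (perimeter = 2·8·9.496·sin(180°/8) = 58.15 mm); the cube at (3.5, 16) is present — its section is the full 10.5×14.5 rectangle (perimeter 50.00 mm); After the difference (first − rest): starting from the r=9.5 sphere, the 10.5×14.5 cube at (3.5, 16) misses the remaining region (no effect) — boundary = 58.15 mm. So its perimeter = 58.15 mm. Layer 77 is larger (58.15 vs 29.58 mm).

layer 77 (z = 9.24 mm)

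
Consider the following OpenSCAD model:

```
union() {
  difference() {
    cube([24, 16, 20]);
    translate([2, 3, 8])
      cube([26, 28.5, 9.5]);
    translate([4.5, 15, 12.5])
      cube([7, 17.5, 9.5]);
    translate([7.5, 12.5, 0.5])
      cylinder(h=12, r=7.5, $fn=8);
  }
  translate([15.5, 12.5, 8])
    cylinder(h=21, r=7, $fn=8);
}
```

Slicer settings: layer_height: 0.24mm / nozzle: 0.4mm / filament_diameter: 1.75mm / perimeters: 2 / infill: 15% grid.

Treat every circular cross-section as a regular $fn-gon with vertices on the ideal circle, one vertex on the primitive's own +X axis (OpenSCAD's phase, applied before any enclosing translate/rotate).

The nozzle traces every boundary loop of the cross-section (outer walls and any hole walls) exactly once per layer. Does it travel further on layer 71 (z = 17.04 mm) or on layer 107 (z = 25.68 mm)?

layer 71 (z = 17.04 mm)

Layer 71 (z = 17.04): the cube is present — its section is the full 24×16 rectangle (perimeter 80.00 mm); the cube at (2, 3) (footprint 26×28.5) is included at this height (perimeter 109.00 mm); the cube at (4.5, 15) (footprint 7×17.5) is included at this height (perimeter 49.00 mm); the cylinder at (7.5, 12.5) is not intersected at this z (z outside [0.5, 12.5]); Subtracting the remaining from the first: starting from the 24×16 cube, the 26×28.5 cube at (2, 3) partially overlaps it — only the 286.00 mm² overlap (of its 741.00 mm²) is removed, clipping the outline; the 7×17.5 cube at (4.5, 15) misses the remaining region (no effect) — boundary = 80.00 mm; the r=7 cylinder at (15.5, 12.5) gives a regular 8-gon of circumradius 7 (constant along its height) (perimeter = 2·8·7.000·sin(180°/8) = 42.86 mm); Merging all regions: the 2 present regions are separate (no shared area or edge), so areas and boundary lengths simply add and each stays a separate island — boundary = 122.86 mm. So its perimeter = 122.86 mm. Layer 107 (z = 25.68): the cube is absent (z outside [0, 20]); the cube at (2, 3) is not intersected at this z (z outside [8, 17.5]); the cube at (4.5, 15) does not reach this height (z outside [12.5, 22]); the cylinder at (7.5, 12.5) does not reach this height (z outside [0.5, 12.5]); Subtracting the remaining from the first: the first operand is absent here, so nothing remains; the r=7 cylinder at (15.5, 12.5) contributes a regular 8-gon of circumradius 7 (perimeter = 2·8·7.000·sin(180°/8) = 42.86 mm); Taking the union: only the r=7 cylinder at (15.5, 12.5) is present, so the union is just that shape — boundary = 42.86 mm. So its perimeter = 42.86 mm. Layer 71 is larger (122.86 vs 42.86 mm).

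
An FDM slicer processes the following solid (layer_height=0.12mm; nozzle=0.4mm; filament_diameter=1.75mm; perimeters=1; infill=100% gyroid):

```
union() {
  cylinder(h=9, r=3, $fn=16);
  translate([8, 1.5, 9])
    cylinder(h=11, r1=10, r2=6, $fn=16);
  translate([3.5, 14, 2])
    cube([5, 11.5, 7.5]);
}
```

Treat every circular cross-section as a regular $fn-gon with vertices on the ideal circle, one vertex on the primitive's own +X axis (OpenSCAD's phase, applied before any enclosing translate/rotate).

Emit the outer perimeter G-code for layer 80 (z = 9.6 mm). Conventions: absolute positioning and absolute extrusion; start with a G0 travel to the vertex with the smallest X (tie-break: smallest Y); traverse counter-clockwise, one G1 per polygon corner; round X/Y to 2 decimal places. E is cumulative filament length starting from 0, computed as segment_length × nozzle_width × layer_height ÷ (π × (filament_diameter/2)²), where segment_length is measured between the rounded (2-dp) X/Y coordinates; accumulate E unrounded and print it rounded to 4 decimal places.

G0 X-1.78 Y1.50 Z9.60
G1 X-1.04 Y-2.24 E0.0761
G1 X1.08 Y-5.42 E0.1524
G1 X4.26 Y-7.54 E0.2286
G1 X8.00 Y-8.28 E0.3047
G1 X11.74 Y-7.54 E0.3808
G1 X14.92 Y-5.42 E0.4571
G1 X17.04 Y-2.24 E0.5333
G1 X17.78 Y1.50 E0.6094
G1 X17.04 Y5.24 E0.6855
G1 X14.92 Y8.42 E0.7618
G1 X11.74 Y10.54 E0.8380
G1 X8.00 Y11.28 E0.9141
G1 X4.26 Y10.54 E0.9902
G1 X1.08 Y8.42 E1.0665
G1 X-1.04 Y5.24 E1.1427
G1 X-1.78 Y1.50 E1.2188

At z = 9.6 mm: the cylinder does not reach this height (z outside [0, 9]); the cone at (8, 1.5): at t=0.055 of its height the radius interpolates to r₁+(r₂−r₁)t = 9.782, giving a regular 16-gon of that circumradius; the cube at (3.5, 14) does not reach this height (z outside [2, 9.5]); Combining (union): only the cone at (8, 1.5) is present, so the union is just that shape — 1 connected region. The outline is a single polygon with 16 vertices. Extrusion per mm of travel: 0.4 × 0.12 / (π × 0.875²) = 0.019956. Accumulating E over each segment gives final E = 1.2188.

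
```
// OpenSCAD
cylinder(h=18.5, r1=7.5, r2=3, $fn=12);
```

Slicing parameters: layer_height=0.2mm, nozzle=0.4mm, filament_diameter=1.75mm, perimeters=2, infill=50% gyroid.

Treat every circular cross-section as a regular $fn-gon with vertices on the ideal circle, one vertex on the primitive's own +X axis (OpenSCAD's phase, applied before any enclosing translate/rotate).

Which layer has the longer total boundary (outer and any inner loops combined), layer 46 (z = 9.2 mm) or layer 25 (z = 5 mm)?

Layer 46 (z = 9.2): the cone contributes a regular 12-gon of circumradius 5.262 (interpolated between r1=7.5 and r2=3 at t=0.497) (perimeter = 2·12·5.262·sin(180°/12) = 32.69 mm). So its perimeter = 32.69 mm. Layer 25 (z = 5): the cone (r1=7.5→r2=3) has section circumradius 6.284 here — a regular 12-gon (perimeter = 2·12·6.284·sin(180°/12) = 39.03 mm). So its perimeter = 39.03 mm. Layer 25 is larger (39.03 vs 32.69 mm).

layer 25 (z = 5 mm)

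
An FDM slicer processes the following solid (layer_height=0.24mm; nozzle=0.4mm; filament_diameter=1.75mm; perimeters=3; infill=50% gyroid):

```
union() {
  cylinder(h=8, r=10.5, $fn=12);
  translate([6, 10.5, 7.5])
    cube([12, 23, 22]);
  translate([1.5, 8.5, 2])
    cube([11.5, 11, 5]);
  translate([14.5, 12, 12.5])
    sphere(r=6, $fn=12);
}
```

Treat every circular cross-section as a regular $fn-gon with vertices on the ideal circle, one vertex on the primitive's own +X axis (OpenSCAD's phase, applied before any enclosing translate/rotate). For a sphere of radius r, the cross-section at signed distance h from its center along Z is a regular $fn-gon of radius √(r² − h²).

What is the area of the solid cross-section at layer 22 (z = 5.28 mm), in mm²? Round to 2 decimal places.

At z = 5.28 mm: the r=10.5 cylinder contributes a regular 12-gon of circumradius 10.5 (area = (12/2)·10.500²·sin(360°/12) = 330.75 mm²); the cube at (6, 10.5) does not reach this height (z outside [7.5, 29.5]); the 11.5×11 cube at (1.5, 8.5) contributes its full rectangle (area 126.50 mm²); the sphere at (14.5, 12) does not reach this height (|z−center|=7.220 > r=6); Taking the union: the regions partially overlap — summed areas 457.25 mm² minus the doubly-counted overlap 4.28 mm² gives 452.97 mm² — area = 452.97 mm². Overall, the cross-section is a single solid region. Net area = 452.97 mm².

452.97 mm²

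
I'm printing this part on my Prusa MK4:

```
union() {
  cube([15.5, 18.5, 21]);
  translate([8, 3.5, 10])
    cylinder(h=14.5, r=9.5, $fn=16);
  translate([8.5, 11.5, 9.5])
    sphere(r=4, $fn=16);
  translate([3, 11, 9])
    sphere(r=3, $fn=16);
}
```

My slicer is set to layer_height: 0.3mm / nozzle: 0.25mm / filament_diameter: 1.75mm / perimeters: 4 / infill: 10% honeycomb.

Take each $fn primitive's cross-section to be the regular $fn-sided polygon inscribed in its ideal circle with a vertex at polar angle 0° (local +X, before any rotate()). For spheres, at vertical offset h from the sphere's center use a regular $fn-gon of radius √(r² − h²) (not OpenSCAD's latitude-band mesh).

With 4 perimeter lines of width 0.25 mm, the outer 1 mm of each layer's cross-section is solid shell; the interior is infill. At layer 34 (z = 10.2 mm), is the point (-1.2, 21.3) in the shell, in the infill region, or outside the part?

At z = 10.2 mm: the cube is present — its section is the full 15.5×18.5 rectangle; the cylinder at (8, 3.5): section is a regular 16-gon, circumradius r=9.5; the r=4 sphere at (8.5, 11.5) slices to a regular 16-gon of circumradius 3.938 (√(r²−h²) with h=0.7 from center); the sphere at (3, 11): section is a regular 16-gon, circumradius = √(r²−h²) = √(3²−1.2²) = 2.750; Merging all regions: the regions partially overlap (shared area 251.26 mm²), so overlapping operands fuse into one piece — 1 connected region. Overall, the cross-section is a single solid region. The nearest boundary edge runs (0.00, 8.30)→(0.00, 18.50); distance from the point to it = 3.05 mm. The point is not inside any of the regions above, so it lies outside the cross-section (3.05 mm from the nearest boundary).

outside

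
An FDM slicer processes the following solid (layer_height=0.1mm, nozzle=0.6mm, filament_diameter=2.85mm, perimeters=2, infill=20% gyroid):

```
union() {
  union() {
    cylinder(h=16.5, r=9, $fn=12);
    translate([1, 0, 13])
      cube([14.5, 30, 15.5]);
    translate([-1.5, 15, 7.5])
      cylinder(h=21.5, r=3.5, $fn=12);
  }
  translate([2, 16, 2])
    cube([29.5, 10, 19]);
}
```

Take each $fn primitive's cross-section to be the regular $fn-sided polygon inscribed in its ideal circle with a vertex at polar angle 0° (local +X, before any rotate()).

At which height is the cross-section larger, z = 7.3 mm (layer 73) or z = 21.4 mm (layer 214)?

layer 73 (z = 7.3 mm)

Layer 73 (z = 7.3): the r=9 cylinder gives a regular 12-gon of circumradius 9 (constant along its height) (area = (12/2)·9.000²·sin(360°/12) = 243.00 mm²); the cube at (1, 0) is not intersected at this z (z outside [13, 28.5]); the cylinder at (-1.5, 15) does not reach this height (z outside [7.5, 29]); Merging all regions: only the r=9 cylinder is present, so the union is just that shape — area = 243.00 mm²; the 29.5×10 cube at (2, 16) contributes its full rectangle (area 295.00 mm²); Taking the union: the 2 present regions are separate (no shared area or edge), so areas and boundary lengths simply add and each stays a separate island — area = 538.00 mm². So its area = 538.00 mm². Layer 214 (z = 21.4): the cylinder is not intersected at this z (z outside [0, 16.5]); the cube at (1, 0) is present — its section is the full 14.5×30 rectangle (area 435.00 mm²); the cylinder at (-1.5, 15): section is a regular 12-gon, circumradius r=3.5 (area = (12/2)·3.500²·sin(360°/12) = 36.75 mm²); Merging all regions: the regions partially overlap — summed areas 471.75 mm² minus the doubly-counted overlap 2.96 mm² gives 468.79 mm² — area = 468.79 mm²; the cube at (2, 16) does not reach this height (z outside [2, 21]); Merging all regions: only that combined region is present, so the union is just that shape — area = 468.79 mm². So its area = 468.79 mm². Layer 73 is larger (538.00 vs 468.79 mm²).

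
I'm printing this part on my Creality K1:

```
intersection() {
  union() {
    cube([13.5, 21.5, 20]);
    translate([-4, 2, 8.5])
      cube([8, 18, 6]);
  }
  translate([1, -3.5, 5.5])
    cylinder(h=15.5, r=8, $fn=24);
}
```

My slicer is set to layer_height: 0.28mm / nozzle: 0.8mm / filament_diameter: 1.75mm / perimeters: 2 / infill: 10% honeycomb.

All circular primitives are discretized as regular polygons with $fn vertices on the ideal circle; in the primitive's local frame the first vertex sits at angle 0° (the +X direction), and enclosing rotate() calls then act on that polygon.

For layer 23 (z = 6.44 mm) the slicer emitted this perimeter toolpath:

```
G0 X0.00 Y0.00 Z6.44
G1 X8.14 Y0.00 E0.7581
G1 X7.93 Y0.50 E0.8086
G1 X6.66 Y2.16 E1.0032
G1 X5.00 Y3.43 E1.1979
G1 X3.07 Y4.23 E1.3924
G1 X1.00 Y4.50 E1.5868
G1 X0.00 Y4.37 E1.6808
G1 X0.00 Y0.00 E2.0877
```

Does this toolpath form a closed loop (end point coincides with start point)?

Start point (G0): (0.00, 0.00). End point (last G1): the path returns to the start — closed.

yes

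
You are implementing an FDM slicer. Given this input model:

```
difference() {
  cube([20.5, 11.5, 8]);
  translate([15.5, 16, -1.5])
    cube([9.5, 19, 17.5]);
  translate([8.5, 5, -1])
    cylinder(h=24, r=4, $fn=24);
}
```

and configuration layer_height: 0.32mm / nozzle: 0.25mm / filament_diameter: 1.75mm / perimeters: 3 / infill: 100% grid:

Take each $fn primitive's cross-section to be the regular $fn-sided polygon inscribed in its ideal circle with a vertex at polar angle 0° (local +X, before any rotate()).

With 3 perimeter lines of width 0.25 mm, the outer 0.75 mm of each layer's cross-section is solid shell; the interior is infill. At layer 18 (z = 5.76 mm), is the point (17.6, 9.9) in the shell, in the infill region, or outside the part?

At z = 5.76 mm: the cube is present — its section is the full 20.5×11.5 rectangle; the cube at (15.5, 16) (footprint 9.5×19) is included at this height; the r=4 cylinder at (8.5, 5) gives a regular 24-gon of circumradius 4 (constant along its height); After the difference (first − rest): starting from the 20.5×11.5 cube, the 9.5×19 cube at (15.5, 16) misses the remaining region (no effect); the r=4 cylinder at (8.5, 5) lies wholly inside it (removes its full 49.69 mm² and its 25.06 mm outline becomes a hole wall) — 1 connected region with 1 hole. Overall, the cross-section is one region with 1 hole. The nearest boundary edge runs (0.00, 11.50)→(20.50, 11.50); distance from the point to it = 1.60 mm. The point is inside the cross-section and 1.60 mm from the nearest boundary — more than the 0.75 mm shell width (3 × 0.25), so it's in the infill interior.

infill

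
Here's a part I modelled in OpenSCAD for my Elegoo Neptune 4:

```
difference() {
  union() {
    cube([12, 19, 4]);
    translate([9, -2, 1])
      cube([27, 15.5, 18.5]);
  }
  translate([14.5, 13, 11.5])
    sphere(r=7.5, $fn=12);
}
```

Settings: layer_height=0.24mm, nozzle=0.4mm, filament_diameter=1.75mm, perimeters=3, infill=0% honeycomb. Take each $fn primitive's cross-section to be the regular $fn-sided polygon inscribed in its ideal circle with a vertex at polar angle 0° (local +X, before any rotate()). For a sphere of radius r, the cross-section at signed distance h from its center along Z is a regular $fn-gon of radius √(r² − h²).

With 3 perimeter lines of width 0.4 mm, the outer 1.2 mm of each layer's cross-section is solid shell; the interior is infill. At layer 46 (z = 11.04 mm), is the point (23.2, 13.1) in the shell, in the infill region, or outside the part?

shell

At z = 11.04 mm: the cube is not intersected at this z (z outside [0, 4]); the 27×15.5 cube at (9, -2) contributes its full rectangle; Combining (union): only the 27×15.5 cube at (9, -2) is present, so the union is just that shape — 1 connected region; the r=7.5 sphere at (14.5, 13) contributes a regular 12-gon of circumradius √(7.5²−0.46²) = 7.486; Subtracting the remaining from the first: starting from the result so far, the r=7.5 sphere at (14.5, 13) partially overlaps it — only the 84.48 mm² overlap (of its 168.12 mm²) is removed, clipping the outline — 1 connected region. Overall, the cross-section is a single solid region. The nearest boundary edge runs (21.85, 13.50)→(36.00, 13.50); distance from the point to it = 0.40 mm. The point is inside the cross-section, 0.40 mm from the nearest boundary — within the 1.2 mm shell band (3 × 0.4).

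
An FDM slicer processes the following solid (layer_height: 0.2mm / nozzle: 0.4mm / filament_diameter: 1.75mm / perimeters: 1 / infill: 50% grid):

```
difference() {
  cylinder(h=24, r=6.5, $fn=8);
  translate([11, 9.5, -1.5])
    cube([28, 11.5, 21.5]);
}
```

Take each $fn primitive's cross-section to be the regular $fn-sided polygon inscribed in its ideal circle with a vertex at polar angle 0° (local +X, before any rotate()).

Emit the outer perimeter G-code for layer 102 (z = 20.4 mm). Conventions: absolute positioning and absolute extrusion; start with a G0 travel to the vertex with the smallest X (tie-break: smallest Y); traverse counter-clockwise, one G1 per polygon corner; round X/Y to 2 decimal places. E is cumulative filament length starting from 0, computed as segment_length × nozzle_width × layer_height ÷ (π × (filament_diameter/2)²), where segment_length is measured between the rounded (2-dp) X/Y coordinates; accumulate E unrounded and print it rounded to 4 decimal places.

G0 X-6.50 Y0.00 Z20.40
G1 X-4.60 Y-4.60 E0.1655
G1 X0.00 Y-6.50 E0.3311
G1 X4.60 Y-4.60 E0.4966
G1 X6.50 Y0.00 E0.6621
G1 X4.60 Y4.60 E0.8277
G1 X0.00 Y6.50 E0.9932
G1 X-4.60 Y4.60 E1.1587
G1 X-6.50 Y0.00 E1.3243

At z = 20.4 mm: the r=6.5 cylinder gives a regular 8-gon of circumradius 6.5 (constant along its height); the cube at (11, 9.5) is not intersected at this z (z outside [-1.5, 20]); Subtracting the remaining from the first: none of the subtracted shapes is present at this height, so the r=6.5 cylinder is unchanged — 1 connected region. The outline is a single polygon with 8 vertices. Extrusion per mm of travel: 0.4 × 0.2 / (π × 0.875²) = 0.033260. Accumulating E over each segment gives final E = 1.3243.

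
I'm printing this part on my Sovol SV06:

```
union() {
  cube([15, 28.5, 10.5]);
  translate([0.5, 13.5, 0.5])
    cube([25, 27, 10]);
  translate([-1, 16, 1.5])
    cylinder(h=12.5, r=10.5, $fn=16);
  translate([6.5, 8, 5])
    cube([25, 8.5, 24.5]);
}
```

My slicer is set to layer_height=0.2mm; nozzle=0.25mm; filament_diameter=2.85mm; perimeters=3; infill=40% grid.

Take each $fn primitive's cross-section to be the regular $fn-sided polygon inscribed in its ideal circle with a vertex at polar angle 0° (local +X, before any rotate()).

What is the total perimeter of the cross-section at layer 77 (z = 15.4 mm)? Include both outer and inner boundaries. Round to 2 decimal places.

67.00 mm

At z = 15.4 mm: the cube is absent (z outside [0, 10.5]); the cube at (0.5, 13.5) is not intersected at this z (z outside [0.5, 10.5]); the cylinder at (-1, 16) does not reach this height (z outside [1.5, 14]); the 25×8.5 cube at (6.5, 8) contributes its full rectangle (perimeter 67.00 mm); Merging all regions: only the 25×8.5 cube at (6.5, 8) is present, so the union is just that shape — boundary = 67.00 mm. Overall, the cross-section is a single solid region. Total boundary length (outer) = 67.00 mm.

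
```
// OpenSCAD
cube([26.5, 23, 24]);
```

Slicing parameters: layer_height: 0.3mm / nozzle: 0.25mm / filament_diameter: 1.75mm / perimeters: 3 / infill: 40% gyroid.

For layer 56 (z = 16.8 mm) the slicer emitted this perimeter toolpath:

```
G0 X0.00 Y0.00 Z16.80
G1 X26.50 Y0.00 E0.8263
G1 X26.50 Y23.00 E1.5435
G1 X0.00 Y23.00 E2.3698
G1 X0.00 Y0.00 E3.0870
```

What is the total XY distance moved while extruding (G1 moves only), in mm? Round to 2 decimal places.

99.00 mm

Sum the Euclidean lengths of each G1 segment: total = 99.00 mm.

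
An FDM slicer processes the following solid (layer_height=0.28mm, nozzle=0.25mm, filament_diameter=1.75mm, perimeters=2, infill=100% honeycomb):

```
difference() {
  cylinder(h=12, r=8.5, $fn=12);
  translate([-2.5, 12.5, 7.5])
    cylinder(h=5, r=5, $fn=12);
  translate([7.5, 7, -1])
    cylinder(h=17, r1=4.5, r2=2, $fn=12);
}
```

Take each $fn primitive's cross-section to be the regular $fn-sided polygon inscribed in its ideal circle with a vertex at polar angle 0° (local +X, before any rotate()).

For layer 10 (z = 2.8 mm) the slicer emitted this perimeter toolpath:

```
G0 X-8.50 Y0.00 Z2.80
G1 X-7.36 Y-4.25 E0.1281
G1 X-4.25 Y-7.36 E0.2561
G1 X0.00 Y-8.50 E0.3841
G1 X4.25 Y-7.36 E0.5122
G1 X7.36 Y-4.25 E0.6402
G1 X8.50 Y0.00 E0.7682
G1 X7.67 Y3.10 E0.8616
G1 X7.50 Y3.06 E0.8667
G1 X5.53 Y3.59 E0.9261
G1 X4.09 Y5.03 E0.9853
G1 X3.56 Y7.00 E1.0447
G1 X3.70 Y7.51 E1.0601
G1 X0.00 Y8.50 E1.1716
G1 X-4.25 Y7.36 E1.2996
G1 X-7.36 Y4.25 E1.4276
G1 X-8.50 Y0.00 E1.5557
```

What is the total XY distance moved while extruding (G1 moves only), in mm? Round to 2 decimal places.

53.46 mm

Sum the Euclidean lengths of each G1 segment: total = 53.46 mm.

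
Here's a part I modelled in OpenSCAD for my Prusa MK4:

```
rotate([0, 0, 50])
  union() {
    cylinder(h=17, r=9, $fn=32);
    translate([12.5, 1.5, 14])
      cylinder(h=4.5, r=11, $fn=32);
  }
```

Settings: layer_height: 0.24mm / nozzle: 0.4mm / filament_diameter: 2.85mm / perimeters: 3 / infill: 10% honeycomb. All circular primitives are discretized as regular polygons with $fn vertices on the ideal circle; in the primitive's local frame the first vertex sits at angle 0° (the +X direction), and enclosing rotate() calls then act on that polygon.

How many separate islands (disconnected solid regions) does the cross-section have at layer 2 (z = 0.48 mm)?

At z = 0.48 mm: the r=9 cylinder contributes a regular 32-gon of circumradius 9; the cylinder at (12.5, 1.5) is absent (z outside [14, 18.5]); Combining (union): only the r=9 cylinder is present, so the union is just that shape — 1 connected region; (rotated 50° about Z; rotation is an isometry so areas/perimeters/island counts are preserved). Overall, the cross-section is a single solid region. Island count = 1.

1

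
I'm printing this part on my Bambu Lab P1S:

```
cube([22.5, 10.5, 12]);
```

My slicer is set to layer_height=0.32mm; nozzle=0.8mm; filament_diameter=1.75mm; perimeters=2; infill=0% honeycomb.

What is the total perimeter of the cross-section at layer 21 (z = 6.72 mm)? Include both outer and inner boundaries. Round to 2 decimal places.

66.00 mm

At z = 6.72 mm: the cube (footprint 22.5×10.5) is included at this height (perimeter 66.00 mm). Overall, the cross-section is a single solid region. Total boundary length (outer) = 66.00 mm.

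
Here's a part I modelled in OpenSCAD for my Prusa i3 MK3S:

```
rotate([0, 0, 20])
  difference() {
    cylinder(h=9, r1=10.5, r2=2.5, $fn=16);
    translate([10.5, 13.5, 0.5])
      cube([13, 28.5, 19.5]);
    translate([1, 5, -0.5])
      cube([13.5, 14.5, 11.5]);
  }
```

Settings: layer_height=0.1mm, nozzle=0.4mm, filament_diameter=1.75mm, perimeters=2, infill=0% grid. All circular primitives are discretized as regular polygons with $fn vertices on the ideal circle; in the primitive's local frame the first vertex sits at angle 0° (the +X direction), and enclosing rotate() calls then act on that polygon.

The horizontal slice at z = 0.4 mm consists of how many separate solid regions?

At z = 0.4 mm: the cone contributes a regular 16-gon of circumradius 10.144 (interpolated between r1=10.5 and r2=2.5 at t=0.044); the cube at (10.5, 13.5) is absent (z outside [0.5, 20]); the cube at (1, 5) (footprint 13.5×14.5) is included at this height; After the difference (first − rest): starting from the cone, the 13.5×14.5 cube at (1, 5) partially overlaps it — only the 25.78 mm² overlap (of its 195.75 mm²) is removed, clipping the outline — 1 connected region; (whole slice rotated 20° about Z — lengths, areas and connectivity unchanged). The result has 1 disconnected region.

1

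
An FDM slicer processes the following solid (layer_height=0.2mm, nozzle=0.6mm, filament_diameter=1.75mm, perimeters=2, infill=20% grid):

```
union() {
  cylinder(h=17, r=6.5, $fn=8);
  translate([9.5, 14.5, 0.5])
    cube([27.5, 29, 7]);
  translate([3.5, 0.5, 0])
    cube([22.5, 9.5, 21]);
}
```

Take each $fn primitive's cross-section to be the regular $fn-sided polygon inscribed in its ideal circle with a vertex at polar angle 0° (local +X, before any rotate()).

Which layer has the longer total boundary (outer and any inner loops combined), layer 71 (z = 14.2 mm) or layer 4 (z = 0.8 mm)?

layer 4 (z = 0.8 mm)

Layer 71 (z = 14.2): the cylinder: section is a regular 8-gon, circumradius r=6.5 (perimeter = 2·8·6.500·sin(180°/8) = 39.80 mm); the cube at (9.5, 14.5) does not reach this height (z outside [0.5, 7.5]); the cube at (3.5, 0.5) is present — its section is the full 22.5×9.5 rectangle (perimeter 64.00 mm); Taking the union: the regions partially overlap (shared area 8.21 mm²), so the edge portions inside another operand are dropped and the merged outline is re-measured after clipping — boundary = 90.84 mm. So its perimeter = 90.84 mm. Layer 4 (z = 0.8): the r=6.5 cylinder gives a regular 8-gon of circumradius 6.5 (constant along its height) (perimeter = 2·8·6.500·sin(180°/8) = 39.80 mm); the cube at (9.5, 14.5) (footprint 27.5×29) is included at this height (perimeter 113.00 mm); the cube at (3.5, 0.5) (footprint 22.5×9.5) is included at this height (perimeter 64.00 mm); Combining (union): the regions partially overlap (shared area 8.21 mm²), so the edge portions inside another operand are dropped and the merged outline is re-measured after clipping — boundary = 203.84 mm. So its perimeter = 203.84 mm. Layer 4 is larger (203.84 vs 90.84 mm).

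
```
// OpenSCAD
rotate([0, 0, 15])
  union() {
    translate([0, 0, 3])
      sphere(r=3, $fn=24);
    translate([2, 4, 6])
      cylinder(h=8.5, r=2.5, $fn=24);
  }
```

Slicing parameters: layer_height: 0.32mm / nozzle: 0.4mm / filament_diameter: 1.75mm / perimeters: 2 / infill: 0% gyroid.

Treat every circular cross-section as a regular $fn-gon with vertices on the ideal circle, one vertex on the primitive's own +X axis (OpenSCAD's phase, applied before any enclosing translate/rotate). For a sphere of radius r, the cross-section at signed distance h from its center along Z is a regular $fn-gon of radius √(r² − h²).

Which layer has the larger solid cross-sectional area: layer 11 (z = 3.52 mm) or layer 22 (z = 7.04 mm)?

Layer 11 (z = 3.52): the sphere: section is a regular 24-gon, circumradius = √(r²−h²) = √(3²−0.52²) = 2.955 (area = (24/2)·2.955²·sin(360°/24) = 27.11 mm²); the cylinder at (2, 4) does not reach this height (z outside [6, 14.5]); Combining (union): only the r=3 sphere is present, so the union is just that shape — area = 27.11 mm²; (rotated 15° about Z; rotation is an isometry so areas/perimeters/island counts are preserved). So its area = 27.11 mm². Layer 22 (z = 7.04): the sphere does not reach this height (|z−center|=4.040 > r=3); the r=2.5 cylinder at (2, 4) gives a regular 24-gon of circumradius 2.5 (constant along its height) (area = (24/2)·2.500²·sin(360°/24) = 19.41 mm²); Combining (union): only the r=2.5 cylinder at (2, 4) is present, so the union is just that shape — area = 19.41 mm²; (whole slice rotated 15° about Z — lengths, areas and connectivity unchanged). So its area = 19.41 mm². Layer 11 is larger (27.11 vs 19.41 mm²).

layer 11 (z = 3.52 mm)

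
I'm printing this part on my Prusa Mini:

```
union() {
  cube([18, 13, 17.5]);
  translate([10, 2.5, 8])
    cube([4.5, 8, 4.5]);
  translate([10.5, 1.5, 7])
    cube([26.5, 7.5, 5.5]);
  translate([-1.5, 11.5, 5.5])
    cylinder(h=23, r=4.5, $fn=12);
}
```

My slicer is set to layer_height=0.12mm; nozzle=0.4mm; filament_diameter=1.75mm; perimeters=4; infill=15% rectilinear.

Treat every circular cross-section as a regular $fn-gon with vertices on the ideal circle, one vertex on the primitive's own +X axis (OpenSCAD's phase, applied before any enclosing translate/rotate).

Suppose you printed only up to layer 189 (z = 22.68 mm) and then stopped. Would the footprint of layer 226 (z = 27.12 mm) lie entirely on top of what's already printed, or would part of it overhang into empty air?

entirely on top

Compare the two slices. At z = 22.68: the cube is absent (z outside [0, 17.5]); the cube at (10, 2.5) is absent (z outside [8, 12.5]); the cube at (10.5, 1.5) does not reach this height (z outside [7, 12.5]); the r=4.5 cylinder at (-1.5, 11.5) contributes a regular 12-gon of circumradius 4.5 (area = (12/2)·4.500²·sin(360°/12) = 60.75 mm²); Taking the union: only the r=4.5 cylinder at (-1.5, 11.5) is present, so the union is just that shape — area = 60.75 mm². At z = 27.12: the cube is not intersected at this z (z outside [0, 17.5]); the cube at (10, 2.5) does not reach this height (z outside [8, 12.5]); the cube at (10.5, 1.5) is not intersected at this z (z outside [7, 12.5]); the cylinder at (-1.5, 11.5): section is a regular 12-gon, circumradius r=4.5 (area = (12/2)·4.500²·sin(360°/12) = 60.75 mm²); Merging all regions: only the r=4.5 cylinder at (-1.5, 11.5) is present, so the union is just that shape — area = 60.75 mm². Checking containment: the cross-section at z = 27.12 is a subset of the cross-section at z = 22.68.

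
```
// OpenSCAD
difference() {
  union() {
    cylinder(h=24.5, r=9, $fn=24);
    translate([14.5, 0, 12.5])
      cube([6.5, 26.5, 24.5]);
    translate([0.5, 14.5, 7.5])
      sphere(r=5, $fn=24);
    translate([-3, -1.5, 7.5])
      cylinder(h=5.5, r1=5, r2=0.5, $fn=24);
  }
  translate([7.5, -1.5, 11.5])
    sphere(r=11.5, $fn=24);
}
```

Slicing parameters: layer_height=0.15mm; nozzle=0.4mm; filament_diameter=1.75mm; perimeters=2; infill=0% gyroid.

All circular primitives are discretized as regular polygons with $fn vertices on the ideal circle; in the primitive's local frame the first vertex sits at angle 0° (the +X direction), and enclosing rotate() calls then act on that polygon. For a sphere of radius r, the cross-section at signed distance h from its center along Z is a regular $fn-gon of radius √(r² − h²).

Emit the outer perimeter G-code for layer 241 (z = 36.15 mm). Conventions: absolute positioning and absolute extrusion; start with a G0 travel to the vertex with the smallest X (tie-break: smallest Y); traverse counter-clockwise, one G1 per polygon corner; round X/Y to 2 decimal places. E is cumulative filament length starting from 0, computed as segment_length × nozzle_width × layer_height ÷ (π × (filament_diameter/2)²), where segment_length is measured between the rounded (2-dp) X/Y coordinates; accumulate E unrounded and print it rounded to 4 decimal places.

G0 X14.50 Y0.00 Z36.15
G1 X21.00 Y0.00 E0.1621
G1 X21.00 Y26.50 E0.8232
G1 X14.50 Y26.50 E0.9853
G1 X14.50 Y0.00 E1.6464

At z = 36.15 mm: the cylinder is absent (z outside [0, 24.5]); the cube at (14.5, 0) (footprint 6.5×26.5) is included at this height; the sphere at (0.5, 14.5) is absent (|z−center|=28.650 > r=5); the cone at (-3, -1.5) does not reach this height (z outside [7.5, 13]); Combining (union): only the 6.5×26.5 cube at (14.5, 0) is present, so the union is just that shape — 1 connected region; the sphere at (7.5, -1.5) is absent (|z−center|=24.650 > r=11.5); Subtracting the remaining from the first: none of the subtracted shapes is present at this height, so the result so far is unchanged — 1 connected region. The outline is a single polygon with 4 vertices. Extrusion per mm of travel: 0.4 × 0.15 / (π × 0.875²) = 0.024945. Accumulating E over each segment gives final E = 1.6464.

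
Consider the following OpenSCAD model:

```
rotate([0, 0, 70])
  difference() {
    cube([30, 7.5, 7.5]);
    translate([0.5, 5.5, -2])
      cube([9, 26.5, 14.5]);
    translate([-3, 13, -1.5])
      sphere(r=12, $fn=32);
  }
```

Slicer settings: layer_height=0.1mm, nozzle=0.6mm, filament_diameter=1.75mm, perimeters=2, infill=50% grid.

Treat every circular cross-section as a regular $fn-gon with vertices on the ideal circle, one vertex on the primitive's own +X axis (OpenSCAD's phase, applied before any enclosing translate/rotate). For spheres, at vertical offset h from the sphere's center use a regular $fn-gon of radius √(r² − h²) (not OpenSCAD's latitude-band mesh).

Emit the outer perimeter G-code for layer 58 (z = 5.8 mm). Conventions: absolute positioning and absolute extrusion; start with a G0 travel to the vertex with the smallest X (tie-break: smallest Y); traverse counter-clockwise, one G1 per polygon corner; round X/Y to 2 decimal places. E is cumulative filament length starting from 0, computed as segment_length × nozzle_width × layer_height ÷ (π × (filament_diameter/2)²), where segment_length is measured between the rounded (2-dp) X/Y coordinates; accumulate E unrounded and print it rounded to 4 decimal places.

At z = 5.8 mm: the 30×7.5 cube contributes its full rectangle; the cube at (0.5, 5.5) is present — its section is the full 9×26.5 rectangle; the r=12 sphere at (-3, 13) slices to a regular 32-gon of circumradius 9.524 (√(r²−h²) with h=7.3 from center); Subtracting the remaining from the first: starting from the 30×7.5 cube, the 9×26.5 cube at (0.5, 5.5) partially overlaps it — only the 18.00 mm² overlap (of its 238.50 mm²) is removed, clipping the outline; the r=12 sphere at (-3, 13) partially overlaps it — only the 3.42 mm² overlap (of its 283.15 mm²) is removed, clipping the outline — 1 connected region; (whole slice rotated 70° about Z — lengths, areas and connectivity unchanged). The outline is a single polygon with 9 vertices. Extrusion per mm of travel: 0.6 × 0.1 / (π × 0.875²) = 0.024945. Accumulating E over each segment gives final E = 1.8437.

G0 X-4.21 Y4.51 Z5.80
G1 X-3.99 Y3.89 E0.0164
G1 X-3.73 Y2.04 E0.0630
G1 X-3.76 Y1.37 E0.0797
G1 X0.00 Y0.00 E0.1796
G1 X10.26 Y28.19 E0.9279
G1 X3.21 Y30.76 E1.1151
G1 X-3.80 Y11.49 E1.6266
G1 X-1.92 Y10.81 E1.6765
G1 X-4.21 Y4.51 E1.8437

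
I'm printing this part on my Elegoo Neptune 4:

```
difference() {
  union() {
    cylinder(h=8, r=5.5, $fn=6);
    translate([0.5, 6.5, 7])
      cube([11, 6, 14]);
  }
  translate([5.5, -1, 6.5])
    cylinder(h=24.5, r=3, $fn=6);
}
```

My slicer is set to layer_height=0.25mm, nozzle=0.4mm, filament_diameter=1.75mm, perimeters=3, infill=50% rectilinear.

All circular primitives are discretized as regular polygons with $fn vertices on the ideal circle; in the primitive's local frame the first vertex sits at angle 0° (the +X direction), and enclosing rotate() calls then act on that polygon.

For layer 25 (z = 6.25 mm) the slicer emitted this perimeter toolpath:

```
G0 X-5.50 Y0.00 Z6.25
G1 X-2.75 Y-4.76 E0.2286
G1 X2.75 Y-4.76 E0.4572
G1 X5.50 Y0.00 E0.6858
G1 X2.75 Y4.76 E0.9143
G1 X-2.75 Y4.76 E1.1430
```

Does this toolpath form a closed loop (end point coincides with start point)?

Start point (G0): (-5.50, 0.00). End point (last G1): the path does not return to the start — open.

no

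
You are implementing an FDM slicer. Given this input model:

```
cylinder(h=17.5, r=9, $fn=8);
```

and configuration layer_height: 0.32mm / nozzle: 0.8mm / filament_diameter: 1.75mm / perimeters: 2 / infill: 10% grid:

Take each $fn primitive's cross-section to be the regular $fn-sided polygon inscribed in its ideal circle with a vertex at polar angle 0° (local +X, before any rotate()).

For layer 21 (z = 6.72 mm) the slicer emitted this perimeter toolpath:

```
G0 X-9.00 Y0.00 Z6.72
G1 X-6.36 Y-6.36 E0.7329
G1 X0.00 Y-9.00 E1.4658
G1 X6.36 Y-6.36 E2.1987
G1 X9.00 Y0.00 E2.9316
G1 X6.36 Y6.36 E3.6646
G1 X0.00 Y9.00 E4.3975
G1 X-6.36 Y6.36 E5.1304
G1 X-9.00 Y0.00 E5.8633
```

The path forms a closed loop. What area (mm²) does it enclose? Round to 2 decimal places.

228.96 mm²

Apply the shoelace formula to the sequence of (X, Y) vertices; enclosed area = 228.96 mm².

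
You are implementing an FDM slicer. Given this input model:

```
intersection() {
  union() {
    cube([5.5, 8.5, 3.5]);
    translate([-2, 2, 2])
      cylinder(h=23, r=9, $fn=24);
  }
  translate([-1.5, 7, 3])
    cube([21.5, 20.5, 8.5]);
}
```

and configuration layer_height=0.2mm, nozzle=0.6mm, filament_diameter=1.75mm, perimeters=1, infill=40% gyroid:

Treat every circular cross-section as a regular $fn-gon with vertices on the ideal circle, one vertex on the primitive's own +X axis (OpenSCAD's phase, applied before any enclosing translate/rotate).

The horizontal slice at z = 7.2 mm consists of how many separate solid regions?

At z = 7.2 mm: the cube is not intersected at this z (z outside [0, 3.5]); the cylinder at (-2, 2): section is a regular 24-gon, circumradius r=9; Taking the union: only the r=9 cylinder at (-2, 2) is present, so the union is just that shape — 1 connected region; the 21.5×20.5 cube at (-1.5, 7) contributes its full rectangle; After intersecting: the 21.5×20.5 cube at (-1.5, 7) partially overlaps the result so far; clipping to the common part keeps 18.61 mm² — 1 connected region. The result has 1 disconnected region.

1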